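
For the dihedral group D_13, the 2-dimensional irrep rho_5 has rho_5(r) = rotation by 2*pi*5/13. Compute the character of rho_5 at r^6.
chi_{rho_5}(r^6) = 2*cos(2*pi*5*6/13) = -2*cos(5*pi/13)

Proof sketch: rho_5(r^6) is rotation by angle 2*pi*5*6/13, whose trace is 2*cos(2*pi*5*6/13) = -2*cos(5*pi/13).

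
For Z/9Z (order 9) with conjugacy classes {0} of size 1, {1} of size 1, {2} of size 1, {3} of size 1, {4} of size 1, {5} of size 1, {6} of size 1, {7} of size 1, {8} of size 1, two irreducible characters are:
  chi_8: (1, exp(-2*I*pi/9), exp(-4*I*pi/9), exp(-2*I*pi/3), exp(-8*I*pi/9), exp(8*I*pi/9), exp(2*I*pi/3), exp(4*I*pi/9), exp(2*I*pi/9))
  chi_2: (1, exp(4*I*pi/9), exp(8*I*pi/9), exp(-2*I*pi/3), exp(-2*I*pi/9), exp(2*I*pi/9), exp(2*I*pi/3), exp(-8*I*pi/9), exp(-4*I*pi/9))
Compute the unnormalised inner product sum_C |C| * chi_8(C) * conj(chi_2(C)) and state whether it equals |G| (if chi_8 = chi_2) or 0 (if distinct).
Sum = 0; so <chi_8, chi_2> = 0 (distinct irreducibles are orthogonal).

Working: Compute term by term over conjugacy classes (|C| * chi_8(C) * conj(chi_2(C))):
  1*(1)*conj(1) + 1*(exp(-2*I*pi/9))*conj(exp(4*I*pi/9)) + 1*(exp(-4*I*pi/9))*conj(exp(8*I*pi/9)) + 1*(exp(-2*I*pi/3))*conj(exp(-2*I*pi/3)) + 1*(exp(-8*I*pi/9))*conj(exp(-2*I*pi/9)) + 1*(exp(8*I*pi/9))*conj(exp(2*I*pi/9)) + 1*(exp(2*I*pi/3))*conj(exp(2*I*pi/3)) + 1*(exp(4*I*pi/9))*conj(exp(-8*I*pi/9)) + 1*(exp(2*I*pi/9))*conj(exp(-4*I*pi/9))
  = (1) + (exp(-2*I*pi/3)) + (exp(2*I*pi/3)) + (1) + (exp(-2*I*pi/3)) + (exp(2*I*pi/3)) + (1) + (exp(-2*I*pi/3)) + (exp(2*I*pi/3))
  = 0.
(Exp terms are combined using exp(i*s)*conj(exp(i*t)) = exp(i*(s-t)), and sums of them are collapsed using the identity that for every m > 1 the m distinct m-th roots of unity sum to 0, e.g. 1 + exp(2*I*pi/3) + exp(-2*I*pi/3) = 0.)
Dividing by |G| = 9 gives 0/9 = 0, matching the row-orthogonality relation <chi_8, chi_2> = [chi_8 = chi_2].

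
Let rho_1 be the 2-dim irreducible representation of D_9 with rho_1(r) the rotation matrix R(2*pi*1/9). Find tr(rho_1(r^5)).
chi_{rho_1}(r^5) = 2*cos(2*pi*1*5/9) = -2*cos(pi/9)

Working: rho_1(r^5) is rotation by angle 2*pi*1*5/9, whose trace is 2*cos(2*pi*1*5/9) = -2*cos(pi/9).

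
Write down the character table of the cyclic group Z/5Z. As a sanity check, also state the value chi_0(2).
Character table of Z/5Z (irreps indexed chi_0,...,chi_4 with chi_k(m) = zeta_5^(k*m), zeta_5 = exp(2*pi*i/5)):
  irrep \ class  {0} (size 1)  {1} (size 1)    {2} (size 1)    {3} (size 1)    {4} (size 1)  
  chi_0          1             1               1               1               1             
  chi_1          1             exp(2*I*pi/5)   exp(4*I*pi/5)   exp(-4*I*pi/5)  exp(-2*I*pi/5)
  chi_2          1             exp(4*I*pi/5)   exp(-2*I*pi/5)  exp(2*I*pi/5)   exp(-4*I*pi/5)
  chi_3          1             exp(-4*I*pi/5)  exp(2*I*pi/5)   exp(-2*I*pi/5)  exp(4*I*pi/5) 
  chi_4          1             exp(-2*I*pi/5)  exp(-4*I*pi/5)  exp(4*I*pi/5)   exp(2*I*pi/5) 

Spot check: chi_0(2) = zeta_5^(0*2) = zeta_5^0 = 1.

Explanation: Z/5Z is abelian, so all 5 irreducible complex representations are 1-dimensional. They are given by chi_k(m) = zeta_5^(k*m) for k = 0,...,4. Row orthogonality: sum_m chi_k(m) conj(chi_l(m)) = 5 * [k = l].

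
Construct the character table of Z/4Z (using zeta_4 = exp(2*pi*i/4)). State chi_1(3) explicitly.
Character table of Z/4Z (irreps indexed chi_0,...,chi_3 with chi_k(m) = zeta_4^(k*m), zeta_4 = exp(2*pi*i/4)):
  irrep \ class  {0} (size 1)  {1} (size 1)  {2} (size 1)  {3} (size 1)
  chi_0          1             1             1             1           
  chi_1          1             I             -1            -I          
  chi_2          1             -1            1             -1          
  chi_3          1             -I            -1            I           

Spot check: chi_1(3) = zeta_4^(1*3) = zeta_4^3 = -I.

Explanation: Z/4Z is abelian, so all 4 irreducible complex representations are 1-dimensional. They are given by chi_k(m) = zeta_4^(k*m) for k = 0,...,3. Row orthogonality: sum_m chi_k(m) conj(chi_l(m)) = 4 * [k = l].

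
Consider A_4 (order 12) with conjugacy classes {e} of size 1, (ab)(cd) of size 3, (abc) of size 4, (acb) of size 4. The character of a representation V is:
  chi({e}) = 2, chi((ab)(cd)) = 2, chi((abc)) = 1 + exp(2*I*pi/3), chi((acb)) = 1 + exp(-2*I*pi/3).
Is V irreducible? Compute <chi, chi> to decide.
Not irreducible (reducible): <chi, chi> = 2 > 1.

Explanation: <chi, chi> = (1/|G|) sum_C |C| * |chi(C)|^2 = (1/12)[1*|2|^2 + 3*|2|^2 + 4*|1 + exp(2*I*pi/3)|^2 + 4*|1 + exp(-2*I*pi/3)|^2]
  = (1/12)[(4) + (12) + (4) + (4)] = 24/12 = 2.
(Exp terms are combined using exp(i*s)*conj(exp(i*t)) = exp(i*(s-t)), and sums of them are collapsed using the identity that for every m > 1 the m distinct m-th roots of unity sum to 0, e.g. 1 + exp(2*I*pi/3) + exp(-2*I*pi/3) = 0.)
A character is irreducible iff <chi, chi> = 1, so this representation is reducible.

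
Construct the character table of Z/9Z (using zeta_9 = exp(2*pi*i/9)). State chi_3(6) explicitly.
Character table of Z/9Z (irreps indexed chi_0,...,chi_8 with chi_k(m) = zeta_9^(k*m), zeta_9 = exp(2*pi*i/9)):
  irrep \ class  {0} (size 1)  {1} (size 1)    {2} (size 1)    {3} (size 1)    {4} (size 1)    {5} (size 1)    {6} (size 1)    {7} (size 1)    {8} (size 1)  
  chi_0          1             1               1               1               1               1               1               1               1             
  chi_1          1             exp(2*I*pi/9)   exp(4*I*pi/9)   exp(2*I*pi/3)   exp(8*I*pi/9)   exp(-8*I*pi/9)  exp(-2*I*pi/3)  exp(-4*I*pi/9)  exp(-2*I*pi/9)
  chi_2          1             exp(4*I*pi/9)   exp(8*I*pi/9)   exp(-2*I*pi/3)  exp(-2*I*pi/9)  exp(2*I*pi/9)   exp(2*I*pi/3)   exp(-8*I*pi/9)  exp(-4*I*pi/9)
  chi_3          1             exp(2*I*pi/3)   exp(-2*I*pi/3)  1               exp(2*I*pi/3)   exp(-2*I*pi/3)  1               exp(2*I*pi/3)   exp(-2*I*pi/3)
  chi_4          1             exp(8*I*pi/9)   exp(-2*I*pi/9)  exp(2*I*pi/3)   exp(-4*I*pi/9)  exp(4*I*pi/9)   exp(-2*I*pi/3)  exp(2*I*pi/9)   exp(-8*I*pi/9)
  chi_5          1             exp(-8*I*pi/9)  exp(2*I*pi/9)   exp(-2*I*pi/3)  exp(4*I*pi/9)   exp(-4*I*pi/9)  exp(2*I*pi/3)   exp(-2*I*pi/9)  exp(8*I*pi/9) 
  chi_6          1             exp(-2*I*pi/3)  exp(2*I*pi/3)   1               exp(-2*I*pi/3)  exp(2*I*pi/3)   1               exp(-2*I*pi/3)  exp(2*I*pi/3) 
  chi_7          1             exp(-4*I*pi/9)  exp(-8*I*pi/9)  exp(2*I*pi/3)   exp(2*I*pi/9)   exp(-2*I*pi/9)  exp(-2*I*pi/3)  exp(8*I*pi/9)   exp(4*I*pi/9) 
  chi_8          1             exp(-2*I*pi/9)  exp(-4*I*pi/9)  exp(-2*I*pi/3)  exp(-8*I*pi/9)  exp(8*I*pi/9)   exp(2*I*pi/3)   exp(4*I*pi/9)   exp(2*I*pi/9) 

Spot check: chi_3(6) = zeta_9^(3*6) = zeta_9^18 = 1.

Explanation: Z/9Z is abelian, so all 9 irreducible complex representations are 1-dimensional. They are given by chi_k(m) = zeta_9^(k*m) for k = 0,...,8. Row orthogonality: sum_m chi_k(m) conj(chi_l(m)) = 9 * [k = l].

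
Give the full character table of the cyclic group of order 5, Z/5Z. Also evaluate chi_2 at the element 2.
Character table of Z/5Z (irreps indexed chi_0,...,chi_4 with chi_k(m) = zeta_5^(k*m), zeta_5 = exp(2*pi*i/5)):
  irrep \ class  {0} (size 1)  {1} (size 1)    {2} (size 1)    {3} (size 1)    {4} (size 1)  
  chi_0          1             1               1               1               1             
  chi_1          1             exp(2*I*pi/5)   exp(4*I*pi/5)   exp(-4*I*pi/5)  exp(-2*I*pi/5)
  chi_2          1             exp(4*I*pi/5)   exp(-2*I*pi/5)  exp(2*I*pi/5)   exp(-4*I*pi/5)
  chi_3          1             exp(-4*I*pi/5)  exp(2*I*pi/5)   exp(-2*I*pi/5)  exp(4*I*pi/5) 
  chi_4          1             exp(-2*I*pi/5)  exp(-4*I*pi/5)  exp(4*I*pi/5)   exp(2*I*pi/5) 

Spot check: chi_2(2) = zeta_5^(2*2) = zeta_5^4 = exp(-2*I*pi/5).

Derivation: Z/5Z is abelian, so all 5 irreducible complex representations are 1-dimensional. They are given by chi_k(m) = zeta_5^(k*m) for k = 0,...,4. Row orthogonality: sum_m chi_k(m) conj(chi_l(m)) = 5 * [k = l].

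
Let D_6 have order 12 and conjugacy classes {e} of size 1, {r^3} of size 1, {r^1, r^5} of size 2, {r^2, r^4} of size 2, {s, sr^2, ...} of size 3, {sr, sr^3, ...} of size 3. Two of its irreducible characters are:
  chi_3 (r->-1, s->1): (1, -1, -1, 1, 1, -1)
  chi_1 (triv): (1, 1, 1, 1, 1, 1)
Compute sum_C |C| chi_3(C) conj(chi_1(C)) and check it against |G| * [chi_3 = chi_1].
Sum = 0; so <chi_3, chi_1> = 0 (distinct irreducibles are orthogonal).

Justification: Compute term by term over conjugacy classes (|C| * chi_3(C) * conj(chi_1(C))):
  1*(1)*conj(1) + 1*(-1)*conj(1) + 2*(-1)*conj(1) + 2*(1)*conj(1) + 3*(1)*conj(1) + 3*(-1)*conj(1)
  = (1) + (-1) + (-2) + (2) + (3) + (-3)
  = 0.
Dividing by |G| = 12 gives 0/12 = 0, matching the row-orthogonality relation <chi_3, chi_1> = [chi_3 = chi_1].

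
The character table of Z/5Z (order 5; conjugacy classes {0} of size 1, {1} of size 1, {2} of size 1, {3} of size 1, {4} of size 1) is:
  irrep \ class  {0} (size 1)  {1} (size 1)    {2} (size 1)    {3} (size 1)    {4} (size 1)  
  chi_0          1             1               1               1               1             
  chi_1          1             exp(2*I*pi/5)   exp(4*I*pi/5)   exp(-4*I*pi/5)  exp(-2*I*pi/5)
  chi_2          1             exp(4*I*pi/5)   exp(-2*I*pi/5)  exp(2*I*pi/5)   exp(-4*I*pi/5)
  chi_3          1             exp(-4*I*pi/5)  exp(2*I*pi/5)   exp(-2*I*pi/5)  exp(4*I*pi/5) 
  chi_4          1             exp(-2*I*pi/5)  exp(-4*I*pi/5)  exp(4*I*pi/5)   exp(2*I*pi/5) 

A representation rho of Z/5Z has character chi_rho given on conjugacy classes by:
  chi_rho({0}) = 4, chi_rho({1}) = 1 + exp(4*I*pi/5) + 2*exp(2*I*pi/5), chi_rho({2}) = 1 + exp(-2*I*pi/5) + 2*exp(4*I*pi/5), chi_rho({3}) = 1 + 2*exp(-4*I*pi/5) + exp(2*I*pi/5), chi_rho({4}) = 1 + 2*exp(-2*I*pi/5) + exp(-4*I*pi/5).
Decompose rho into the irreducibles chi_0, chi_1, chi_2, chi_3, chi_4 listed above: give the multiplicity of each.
Multiplicities: chi_0: 1, chi_1: 2, chi_2: 1, chi_3: 0, chi_4: 0.

Reasoning: Use <chi_rho, chi> = (1/|G|) sum_C |C| * chi_rho(C) * conj(chi(C)) with |G| = 5 for each irreducible chi in the table:
  <chi_rho, chi_0> = (1/5)[1*(4)*conj(1) + 1*(1 + exp(4*I*pi/5) + 2*exp(2*I*pi/5))*conj(1) + 1*(1 + exp(-2*I*pi/5) + 2*exp(4*I*pi/5))*conj(1) + 1*(1 + 2*exp(-4*I*pi/5) + exp(2*I*pi/5))*conj(1) + 1*(1 + 2*exp(-2*I*pi/5) + exp(-4*I*pi/5))*conj(1)]
      = (1/5)[(4) + (1 + exp(4*I*pi/5) + 2*exp(2*I*pi/5)) + (1 + exp(-2*I*pi/5) + 2*exp(4*I*pi/5)) + (1 + 2*exp(-4*I*pi/5) + exp(2*I*pi/5)) + (1 + 2*exp(-2*I*pi/5) + exp(-4*I*pi/5))] = 5/5 = 1
  <chi_rho, chi_1> = (1/5)[1*(4)*conj(1) + 1*(1 + exp(4*I*pi/5) + 2*exp(2*I*pi/5))*conj(exp(2*I*pi/5)) + 1*(1 + exp(-2*I*pi/5) + 2*exp(4*I*pi/5))*conj(exp(4*I*pi/5)) + 1*(1 + 2*exp(-4*I*pi/5) + exp(2*I*pi/5))*conj(exp(-4*I*pi/5)) + 1*(1 + 2*exp(-2*I*pi/5) + exp(-4*I*pi/5))*conj(exp(-2*I*pi/5))]
      = (1/5)[(4) + (2 + exp(-2*I*pi/5) + exp(2*I*pi/5)) + (2 + exp(-4*I*pi/5) + exp(4*I*pi/5)) + (2 + exp(-4*I*pi/5) + exp(4*I*pi/5)) + (2 + exp(-2*I*pi/5) + exp(2*I*pi/5))] = 10/5 = 2
  <chi_rho, chi_2> = (1/5)[1*(4)*conj(1) + 1*(1 + exp(4*I*pi/5) + 2*exp(2*I*pi/5))*conj(exp(4*I*pi/5)) + 1*(1 + exp(-2*I*pi/5) + 2*exp(4*I*pi/5))*conj(exp(-2*I*pi/5)) + 1*(1 + 2*exp(-4*I*pi/5) + exp(2*I*pi/5))*conj(exp(2*I*pi/5)) + 1*(1 + 2*exp(-2*I*pi/5) + exp(-4*I*pi/5))*conj(exp(-4*I*pi/5))]
      = (1/5)[(4) + (1 + 2*exp(-2*I*pi/5) + exp(-4*I*pi/5)) + (1 + 2*exp(-4*I*pi/5) + exp(2*I*pi/5)) + (1 + exp(-2*I*pi/5) + 2*exp(4*I*pi/5)) + (1 + exp(4*I*pi/5) + 2*exp(2*I*pi/5))] = 5/5 = 1
  <chi_rho, chi_3> = (1/5)[1*(4)*conj(1) + 1*(1 + exp(4*I*pi/5) + 2*exp(2*I*pi/5))*conj(exp(-4*I*pi/5)) + 1*(1 + exp(-2*I*pi/5) + 2*exp(4*I*pi/5))*conj(exp(2*I*pi/5)) + 1*(1 + 2*exp(-4*I*pi/5) + exp(2*I*pi/5))*conj(exp(-2*I*pi/5)) + 1*(1 + 2*exp(-2*I*pi/5) + exp(-4*I*pi/5))*conj(exp(4*I*pi/5))]
      = (1/5)[(4) + (2*exp(-4*I*pi/5) + exp(-2*I*pi/5) + exp(4*I*pi/5)) + (exp(-2*I*pi/5) + exp(-4*I*pi/5) + 2*exp(2*I*pi/5)) + (2*exp(-2*I*pi/5) + exp(4*I*pi/5) + exp(2*I*pi/5)) + (exp(-4*I*pi/5) + exp(2*I*pi/5) + 2*exp(4*I*pi/5))] = 0/5 = 0
  <chi_rho, chi_4> = (1/5)[1*(4)*conj(1) + 1*(1 + exp(4*I*pi/5) + 2*exp(2*I*pi/5))*conj(exp(-2*I*pi/5)) + 1*(1 + exp(-2*I*pi/5) + 2*exp(4*I*pi/5))*conj(exp(-4*I*pi/5)) + 1*(1 + 2*exp(-4*I*pi/5) + exp(2*I*pi/5))*conj(exp(4*I*pi/5)) + 1*(1 + 2*exp(-2*I*pi/5) + exp(-4*I*pi/5))*conj(exp(2*I*pi/5))]
      = (1/5)[(4) + (exp(-4*I*pi/5) + exp(2*I*pi/5) + 2*exp(4*I*pi/5)) + (2*exp(-2*I*pi/5) + exp(4*I*pi/5) + exp(2*I*pi/5)) + (exp(-2*I*pi/5) + exp(-4*I*pi/5) + 2*exp(2*I*pi/5)) + (2*exp(-4*I*pi/5) + exp(-2*I*pi/5) + exp(4*I*pi/5))] = 0/5 = 0
(Exp terms are combined using exp(i*s)*conj(exp(i*t)) = exp(i*(s-t)), and sums of them are collapsed using the identity that for every m > 1 the m distinct m-th roots of unity sum to 0, e.g. 1 + exp(2*I*pi/3) + exp(-2*I*pi/3) = 0.)
Dimension check: dim(rho) = sum (mult * dim) = 1*1 + 2*1 + 1*1 + 0*1 + 0*1 = 4 = chi_rho(e) = 4.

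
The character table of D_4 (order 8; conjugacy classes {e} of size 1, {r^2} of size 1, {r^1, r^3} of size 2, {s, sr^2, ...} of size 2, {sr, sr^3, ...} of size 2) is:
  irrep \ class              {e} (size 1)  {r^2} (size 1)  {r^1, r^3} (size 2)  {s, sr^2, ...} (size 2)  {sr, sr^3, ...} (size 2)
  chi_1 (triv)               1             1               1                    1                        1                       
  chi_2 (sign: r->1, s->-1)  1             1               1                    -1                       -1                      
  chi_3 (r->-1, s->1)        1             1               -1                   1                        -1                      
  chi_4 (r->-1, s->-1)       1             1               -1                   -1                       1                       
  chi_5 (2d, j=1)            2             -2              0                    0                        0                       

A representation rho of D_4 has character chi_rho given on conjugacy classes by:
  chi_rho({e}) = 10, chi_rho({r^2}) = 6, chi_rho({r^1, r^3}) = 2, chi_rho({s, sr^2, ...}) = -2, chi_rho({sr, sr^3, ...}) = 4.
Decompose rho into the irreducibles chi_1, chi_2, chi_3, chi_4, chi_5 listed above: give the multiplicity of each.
Multiplicities: chi_1: 3, chi_2: 2, chi_3: 0, chi_4: 3, chi_5: 1.

Argument: Use <chi_rho, chi> = (1/|G|) sum_C |C| * chi_rho(C) * conj(chi(C)) with |G| = 8 for each irreducible chi in the table:
  <chi_rho, chi_1> = (1/8)[1*(10)*conj(1) + 1*(6)*conj(1) + 2*(2)*conj(1) + 2*(-2)*conj(1) + 2*(4)*conj(1)]
      = (1/8)[(10) + (6) + (4) + (-4) + (8)] = 24/8 = 3
  <chi_rho, chi_2> = (1/8)[1*(10)*conj(1) + 1*(6)*conj(1) + 2*(2)*conj(1) + 2*(-2)*conj(-1) + 2*(4)*conj(-1)]
      = (1/8)[(10) + (6) + (4) + (4) + (-8)] = 16/8 = 2
  <chi_rho, chi_3> = (1/8)[1*(10)*conj(1) + 1*(6)*conj(1) + 2*(2)*conj(-1) + 2*(-2)*conj(1) + 2*(4)*conj(-1)]
      = (1/8)[(10) + (6) + (-4) + (-4) + (-8)] = 0/8 = 0
  <chi_rho, chi_4> = (1/8)[1*(10)*conj(1) + 1*(6)*conj(1) + 2*(2)*conj(-1) + 2*(-2)*conj(-1) + 2*(4)*conj(1)]
      = (1/8)[(10) + (6) + (-4) + (4) + (8)] = 24/8 = 3
  <chi_rho, chi_5> = (1/8)[1*(10)*conj(2) + 1*(6)*conj(-2) + 2*(2)*conj(0) + 2*(-2)*conj(0) + 2*(4)*conj(0)]
      = (1/8)[(20) + (-12) + (0) + (0) + (0)] = 8/8 = 1
Dimension check: dim(rho) = sum (mult * dim) = 3*1 + 2*1 + 0*1 + 3*1 + 1*2 = 10 = chi_rho(e) = 10.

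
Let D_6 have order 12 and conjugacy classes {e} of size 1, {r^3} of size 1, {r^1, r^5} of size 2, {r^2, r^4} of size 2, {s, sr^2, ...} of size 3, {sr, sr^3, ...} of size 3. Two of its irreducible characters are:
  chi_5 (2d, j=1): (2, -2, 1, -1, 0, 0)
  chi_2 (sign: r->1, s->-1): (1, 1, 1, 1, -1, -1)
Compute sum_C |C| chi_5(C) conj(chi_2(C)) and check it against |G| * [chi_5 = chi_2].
Sum = 0; so <chi_5, chi_2> = 0 (distinct irreducibles are orthogonal).

Proof sketch: Compute term by term over conjugacy classes (|C| * chi_5(C) * conj(chi_2(C))):
  1*(2)*conj(1) + 1*(-2)*conj(1) + 2*(1)*conj(1) + 2*(-1)*conj(1) + 3*(0)*conj(-1) + 3*(0)*conj(-1)
  = (2) + (-2) + (2) + (-2) + (0) + (0)
  = 0.
Dividing by |G| = 12 gives 0/12 = 0, matching the row-orthogonality relation <chi_5, chi_2> = [chi_5 = chi_2].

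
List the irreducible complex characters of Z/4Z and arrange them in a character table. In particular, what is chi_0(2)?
Character table of Z/4Z (irreps indexed chi_0,...,chi_3 with chi_k(m) = zeta_4^(k*m), zeta_4 = exp(2*pi*i/4)):
  irrep \ class  {0} (size 1)  {1} (size 1)  {2} (size 1)  {3} (size 1)
  chi_0          1             1             1             1           
  chi_1          1             I             -1            -I          
  chi_2          1             -1            1             -1          
  chi_3          1             -I            -1            I           

Spot check: chi_0(2) = zeta_4^(0*2) = zeta_4^0 = 1.

Explanation: Z/4Z is abelian, so all 4 irreducible complex representations are 1-dimensional. They are given by chi_k(m) = zeta_4^(k*m) for k = 0,...,3. Row orthogonality: sum_m chi_k(m) conj(chi_l(m)) = 4 * [k = l].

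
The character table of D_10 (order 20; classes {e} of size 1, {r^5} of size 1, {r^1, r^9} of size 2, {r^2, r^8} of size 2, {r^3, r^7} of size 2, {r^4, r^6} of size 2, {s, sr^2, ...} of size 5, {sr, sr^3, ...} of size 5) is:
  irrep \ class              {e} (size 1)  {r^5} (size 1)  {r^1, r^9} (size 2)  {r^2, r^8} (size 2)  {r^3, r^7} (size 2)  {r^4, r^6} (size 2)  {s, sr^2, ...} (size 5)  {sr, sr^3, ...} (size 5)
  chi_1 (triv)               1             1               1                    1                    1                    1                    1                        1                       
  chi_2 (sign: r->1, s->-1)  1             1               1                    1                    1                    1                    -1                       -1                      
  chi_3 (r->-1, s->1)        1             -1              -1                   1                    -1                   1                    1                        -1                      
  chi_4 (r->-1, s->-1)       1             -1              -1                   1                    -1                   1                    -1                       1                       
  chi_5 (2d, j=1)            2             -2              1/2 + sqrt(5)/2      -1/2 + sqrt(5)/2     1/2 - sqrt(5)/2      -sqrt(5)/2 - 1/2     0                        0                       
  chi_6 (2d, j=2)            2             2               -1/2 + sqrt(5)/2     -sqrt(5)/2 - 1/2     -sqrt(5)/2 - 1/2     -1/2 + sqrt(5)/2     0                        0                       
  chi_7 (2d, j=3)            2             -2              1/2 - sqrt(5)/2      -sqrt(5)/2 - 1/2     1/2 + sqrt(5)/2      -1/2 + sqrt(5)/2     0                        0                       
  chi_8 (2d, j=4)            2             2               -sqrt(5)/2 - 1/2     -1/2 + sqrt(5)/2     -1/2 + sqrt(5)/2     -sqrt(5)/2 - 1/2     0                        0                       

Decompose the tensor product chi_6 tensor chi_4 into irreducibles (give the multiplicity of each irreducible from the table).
chi_6 tensor chi_4 = chi_7 (all other irreducibles have multiplicity 0).

Reasoning: The character of a tensor product is the pointwise product (chi_6 * chi_4)(C) = chi_6(C) * chi_4(C):
  {e}: (2)*(1), {r^5}: (2)*(-1), {r^1, r^9}: (-1/2 + sqrt(5)/2)*(-1), {r^2, r^8}: (-sqrt(5)/2 - 1/2)*(1), {r^3, r^7}: (-sqrt(5)/2 - 1/2)*(-1), {r^4, r^6}: (-1/2 + sqrt(5)/2)*(1), {s, sr^2, ...}: (0)*(-1), {sr, sr^3, ...}: (0)*(1)
so (chi_6 * chi_4) takes values
  {e} -> 2, {r^5} -> -2, {r^1, r^9} -> 1/2 - sqrt(5)/2, {r^2, r^8} -> -sqrt(5)/2 - 1/2, {r^3, r^7} -> 1/2 + sqrt(5)/2, {r^4, r^6} -> -1/2 + sqrt(5)/2, {s, sr^2, ...} -> 0, {sr, sr^3, ...} -> 0.
Now take the inner product of this character with each irreducible chi from the table, <chi_6*chi_4, chi> = (1/20) sum_C |C| (chi_6*chi_4)(C) conj(chi(C)):
  <chi_6*chi_4, chi_1> = (1/20)[1*(2)*conj(1) + 1*(-2)*conj(1) + 2*(1/2 - sqrt(5)/2)*conj(1) + 2*(-sqrt(5)/2 - 1/2)*conj(1) + 2*(1/2 + sqrt(5)/2)*conj(1) + 2*(-1/2 + sqrt(5)/2)*conj(1) + 5*(0)*conj(1) + 5*(0)*conj(1)]
      = (1/20)[(2) + (-2) + (1 - sqrt(5)) + (-sqrt(5) - 1) + (1 + sqrt(5)) + (-1 + sqrt(5)) + (0) + (0)] = 0/20 = 0
  <chi_6*chi_4, chi_2> = (1/20)[1*(2)*conj(1) + 1*(-2)*conj(1) + 2*(1/2 - sqrt(5)/2)*conj(1) + 2*(-sqrt(5)/2 - 1/2)*conj(1) + 2*(1/2 + sqrt(5)/2)*conj(1) + 2*(-1/2 + sqrt(5)/2)*conj(1) + 5*(0)*conj(-1) + 5*(0)*conj(-1)]
      = (1/20)[(2) + (-2) + (1 - sqrt(5)) + (-sqrt(5) - 1) + (1 + sqrt(5)) + (-1 + sqrt(5)) + (0) + (0)] = 0/20 = 0
  <chi_6*chi_4, chi_3> = (1/20)[1*(2)*conj(1) + 1*(-2)*conj(-1) + 2*(1/2 - sqrt(5)/2)*conj(-1) + 2*(-sqrt(5)/2 - 1/2)*conj(1) + 2*(1/2 + sqrt(5)/2)*conj(-1) + 2*(-1/2 + sqrt(5)/2)*conj(1) + 5*(0)*conj(1) + 5*(0)*conj(-1)]
      = (1/20)[(2) + (2) + (-1 + sqrt(5)) + (-sqrt(5) - 1) + (-sqrt(5) - 1) + (-1 + sqrt(5)) + (0) + (0)] = 0/20 = 0
  <chi_6*chi_4, chi_4> = (1/20)[1*(2)*conj(1) + 1*(-2)*conj(-1) + 2*(1/2 - sqrt(5)/2)*conj(-1) + 2*(-sqrt(5)/2 - 1/2)*conj(1) + 2*(1/2 + sqrt(5)/2)*conj(-1) + 2*(-1/2 + sqrt(5)/2)*conj(1) + 5*(0)*conj(-1) + 5*(0)*conj(1)]
      = (1/20)[(2) + (2) + (-1 + sqrt(5)) + (-sqrt(5) - 1) + (-sqrt(5) - 1) + (-1 + sqrt(5)) + (0) + (0)] = 0/20 = 0
  <chi_6*chi_4, chi_5> = (1/20)[1*(2)*conj(2) + 1*(-2)*conj(-2) + 2*(1/2 - sqrt(5)/2)*conj(1/2 + sqrt(5)/2) + 2*(-sqrt(5)/2 - 1/2)*conj(-1/2 + sqrt(5)/2) + 2*(1/2 + sqrt(5)/2)*conj(1/2 - sqrt(5)/2) + 2*(-1/2 + sqrt(5)/2)*conj(-sqrt(5)/2 - 1/2) + 5*(0)*conj(0) + 5*(0)*conj(0)]
      = (1/20)[(4) + (4) + (-2) + (-2) + (-2) + (-2) + (0) + (0)] = 0/20 = 0
  <chi_6*chi_4, chi_6> = (1/20)[1*(2)*conj(2) + 1*(-2)*conj(2) + 2*(1/2 - sqrt(5)/2)*conj(-1/2 + sqrt(5)/2) + 2*(-sqrt(5)/2 - 1/2)*conj(-sqrt(5)/2 - 1/2) + 2*(1/2 + sqrt(5)/2)*conj(-sqrt(5)/2 - 1/2) + 2*(-1/2 + sqrt(5)/2)*conj(-1/2 + sqrt(5)/2) + 5*(0)*conj(0) + 5*(0)*conj(0)]
      = (1/20)[(4) + (-4) + (-3 + sqrt(5)) + (sqrt(5) + 3) + (-3 - sqrt(5)) + (3 - sqrt(5)) + (0) + (0)] = 0/20 = 0
  <chi_6*chi_4, chi_7> = (1/20)[1*(2)*conj(2) + 1*(-2)*conj(-2) + 2*(1/2 - sqrt(5)/2)*conj(1/2 - sqrt(5)/2) + 2*(-sqrt(5)/2 - 1/2)*conj(-sqrt(5)/2 - 1/2) + 2*(1/2 + sqrt(5)/2)*conj(1/2 + sqrt(5)/2) + 2*(-1/2 + sqrt(5)/2)*conj(-1/2 + sqrt(5)/2) + 5*(0)*conj(0) + 5*(0)*conj(0)]
      = (1/20)[(4) + (4) + (3 - sqrt(5)) + (sqrt(5) + 3) + (sqrt(5) + 3) + (3 - sqrt(5)) + (0) + (0)] = 20/20 = 1
  <chi_6*chi_4, chi_8> = (1/20)[1*(2)*conj(2) + 1*(-2)*conj(2) + 2*(1/2 - sqrt(5)/2)*conj(-sqrt(5)/2 - 1/2) + 2*(-sqrt(5)/2 - 1/2)*conj(-1/2 + sqrt(5)/2) + 2*(1/2 + sqrt(5)/2)*conj(-1/2 + sqrt(5)/2) + 2*(-1/2 + sqrt(5)/2)*conj(-sqrt(5)/2 - 1/2) + 5*(0)*conj(0) + 5*(0)*conj(0)]
      = (1/20)[(4) + (-4) + (2) + (-2) + (2) + (-2) + (0) + (0)] = 0/20 = 0
Hence the multiplicities are chi_7: 1. Dimension check: dim(chi_6)*dim(chi_4) = 2*1 = 2 and sum (mult * dim) = 1*2 = 2.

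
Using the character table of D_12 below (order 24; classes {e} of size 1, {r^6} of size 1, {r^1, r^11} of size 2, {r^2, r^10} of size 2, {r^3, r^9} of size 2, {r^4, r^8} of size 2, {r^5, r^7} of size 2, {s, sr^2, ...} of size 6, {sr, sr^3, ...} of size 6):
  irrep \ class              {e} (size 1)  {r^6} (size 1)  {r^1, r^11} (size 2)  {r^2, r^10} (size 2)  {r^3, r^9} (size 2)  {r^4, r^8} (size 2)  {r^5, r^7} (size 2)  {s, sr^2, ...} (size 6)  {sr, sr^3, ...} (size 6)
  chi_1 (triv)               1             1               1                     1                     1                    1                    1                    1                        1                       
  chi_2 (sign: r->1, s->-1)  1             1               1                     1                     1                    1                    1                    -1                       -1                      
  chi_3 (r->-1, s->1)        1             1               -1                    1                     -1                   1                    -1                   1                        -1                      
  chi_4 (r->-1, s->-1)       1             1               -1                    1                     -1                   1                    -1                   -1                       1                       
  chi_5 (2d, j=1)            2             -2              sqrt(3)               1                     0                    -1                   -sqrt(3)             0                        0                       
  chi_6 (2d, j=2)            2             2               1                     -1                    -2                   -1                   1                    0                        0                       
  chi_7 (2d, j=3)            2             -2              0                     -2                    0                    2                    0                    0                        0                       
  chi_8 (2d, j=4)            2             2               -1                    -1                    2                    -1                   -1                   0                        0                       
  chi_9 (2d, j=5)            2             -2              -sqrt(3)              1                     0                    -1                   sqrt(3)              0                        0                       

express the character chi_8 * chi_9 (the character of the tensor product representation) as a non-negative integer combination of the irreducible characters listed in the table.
chi_8 tensor chi_9 = chi_5 + chi_7 (all other irreducibles have multiplicity 0).

Reasoning: The character of a tensor product is the pointwise product (chi_8 * chi_9)(C) = chi_8(C) * chi_9(C):
  {e}: (2)*(2), {r^6}: (2)*(-2), {r^1, r^11}: (-1)*(-sqrt(3)), {r^2, r^10}: (-1)*(1), {r^3, r^9}: (2)*(0), {r^4, r^8}: (-1)*(-1), {r^5, r^7}: (-1)*(sqrt(3)), {s, sr^2, ...}: (0)*(0), {sr, sr^3, ...}: (0)*(0)
so (chi_8 * chi_9) takes values
  {e} -> 4, {r^6} -> -4, {r^1, r^11} -> sqrt(3), {r^2, r^10} -> -1, {r^3, r^9} -> 0, {r^4, r^8} -> 1, {r^5, r^7} -> -sqrt(3), {s, sr^2, ...} -> 0, {sr, sr^3, ...} -> 0.
Now take the inner product of this character with each irreducible chi from the table, <chi_8*chi_9, chi> = (1/24) sum_C |C| (chi_8*chi_9)(C) conj(chi(C)):
  <chi_8*chi_9, chi_1> = (1/24)[1*(4)*conj(1) + 1*(-4)*conj(1) + 2*(sqrt(3))*conj(1) + 2*(-1)*conj(1) + 2*(0)*conj(1) + 2*(1)*conj(1) + 2*(-sqrt(3))*conj(1) + 6*(0)*conj(1) + 6*(0)*conj(1)]
      = (1/24)[(4) + (-4) + (2*sqrt(3)) + (-2) + (0) + (2) + (-2*sqrt(3)) + (0) + (0)] = 0/24 = 0
  <chi_8*chi_9, chi_2> = (1/24)[1*(4)*conj(1) + 1*(-4)*conj(1) + 2*(sqrt(3))*conj(1) + 2*(-1)*conj(1) + 2*(0)*conj(1) + 2*(1)*conj(1) + 2*(-sqrt(3))*conj(1) + 6*(0)*conj(-1) + 6*(0)*conj(-1)]
      = (1/24)[(4) + (-4) + (2*sqrt(3)) + (-2) + (0) + (2) + (-2*sqrt(3)) + (0) + (0)] = 0/24 = 0
  <chi_8*chi_9, chi_3> = (1/24)[1*(4)*conj(1) + 1*(-4)*conj(1) + 2*(sqrt(3))*conj(-1) + 2*(-1)*conj(1) + 2*(0)*conj(-1) + 2*(1)*conj(1) + 2*(-sqrt(3))*conj(-1) + 6*(0)*conj(1) + 6*(0)*conj(-1)]
      = (1/24)[(4) + (-4) + (-2*sqrt(3)) + (-2) + (0) + (2) + (2*sqrt(3)) + (0) + (0)] = 0/24 = 0
  <chi_8*chi_9, chi_4> = (1/24)[1*(4)*conj(1) + 1*(-4)*conj(1) + 2*(sqrt(3))*conj(-1) + 2*(-1)*conj(1) + 2*(0)*conj(-1) + 2*(1)*conj(1) + 2*(-sqrt(3))*conj(-1) + 6*(0)*conj(-1) + 6*(0)*conj(1)]
      = (1/24)[(4) + (-4) + (-2*sqrt(3)) + (-2) + (0) + (2) + (2*sqrt(3)) + (0) + (0)] = 0/24 = 0
  <chi_8*chi_9, chi_5> = (1/24)[1*(4)*conj(2) + 1*(-4)*conj(-2) + 2*(sqrt(3))*conj(sqrt(3)) + 2*(-1)*conj(1) + 2*(0)*conj(0) + 2*(1)*conj(-1) + 2*(-sqrt(3))*conj(-sqrt(3)) + 6*(0)*conj(0) + 6*(0)*conj(0)]
      = (1/24)[(8) + (8) + (6) + (-2) + (0) + (-2) + (6) + (0) + (0)] = 24/24 = 1
  <chi_8*chi_9, chi_6> = (1/24)[1*(4)*conj(2) + 1*(-4)*conj(2) + 2*(sqrt(3))*conj(1) + 2*(-1)*conj(-1) + 2*(0)*conj(-2) + 2*(1)*conj(-1) + 2*(-sqrt(3))*conj(1) + 6*(0)*conj(0) + 6*(0)*conj(0)]
      = (1/24)[(8) + (-8) + (2*sqrt(3)) + (2) + (0) + (-2) + (-2*sqrt(3)) + (0) + (0)] = 0/24 = 0
  <chi_8*chi_9, chi_7> = (1/24)[1*(4)*conj(2) + 1*(-4)*conj(-2) + 2*(sqrt(3))*conj(0) + 2*(-1)*conj(-2) + 2*(0)*conj(0) + 2*(1)*conj(2) + 2*(-sqrt(3))*conj(0) + 6*(0)*conj(0) + 6*(0)*conj(0)]
      = (1/24)[(8) + (8) + (0) + (4) + (0) + (4) + (0) + (0) + (0)] = 24/24 = 1
  <chi_8*chi_9, chi_8> = (1/24)[1*(4)*conj(2) + 1*(-4)*conj(2) + 2*(sqrt(3))*conj(-1) + 2*(-1)*conj(-1) + 2*(0)*conj(2) + 2*(1)*conj(-1) + 2*(-sqrt(3))*conj(-1) + 6*(0)*conj(0) + 6*(0)*conj(0)]
      = (1/24)[(8) + (-8) + (-2*sqrt(3)) + (2) + (0) + (-2) + (2*sqrt(3)) + (0) + (0)] = 0/24 = 0
  <chi_8*chi_9, chi_9> = (1/24)[1*(4)*conj(2) + 1*(-4)*conj(-2) + 2*(sqrt(3))*conj(-sqrt(3)) + 2*(-1)*conj(1) + 2*(0)*conj(0) + 2*(1)*conj(-1) + 2*(-sqrt(3))*conj(sqrt(3)) + 6*(0)*conj(0) + 6*(0)*conj(0)]
      = (1/24)[(8) + (8) + (-6) + (-2) + (0) + (-2) + (-6) + (0) + (0)] = 0/24 = 0
Hence the multiplicities are chi_5: 1, chi_7: 1. Dimension check: dim(chi_8)*dim(chi_9) = 2*2 = 4 and sum (mult * dim) = 1*2 + 1*2 = 4.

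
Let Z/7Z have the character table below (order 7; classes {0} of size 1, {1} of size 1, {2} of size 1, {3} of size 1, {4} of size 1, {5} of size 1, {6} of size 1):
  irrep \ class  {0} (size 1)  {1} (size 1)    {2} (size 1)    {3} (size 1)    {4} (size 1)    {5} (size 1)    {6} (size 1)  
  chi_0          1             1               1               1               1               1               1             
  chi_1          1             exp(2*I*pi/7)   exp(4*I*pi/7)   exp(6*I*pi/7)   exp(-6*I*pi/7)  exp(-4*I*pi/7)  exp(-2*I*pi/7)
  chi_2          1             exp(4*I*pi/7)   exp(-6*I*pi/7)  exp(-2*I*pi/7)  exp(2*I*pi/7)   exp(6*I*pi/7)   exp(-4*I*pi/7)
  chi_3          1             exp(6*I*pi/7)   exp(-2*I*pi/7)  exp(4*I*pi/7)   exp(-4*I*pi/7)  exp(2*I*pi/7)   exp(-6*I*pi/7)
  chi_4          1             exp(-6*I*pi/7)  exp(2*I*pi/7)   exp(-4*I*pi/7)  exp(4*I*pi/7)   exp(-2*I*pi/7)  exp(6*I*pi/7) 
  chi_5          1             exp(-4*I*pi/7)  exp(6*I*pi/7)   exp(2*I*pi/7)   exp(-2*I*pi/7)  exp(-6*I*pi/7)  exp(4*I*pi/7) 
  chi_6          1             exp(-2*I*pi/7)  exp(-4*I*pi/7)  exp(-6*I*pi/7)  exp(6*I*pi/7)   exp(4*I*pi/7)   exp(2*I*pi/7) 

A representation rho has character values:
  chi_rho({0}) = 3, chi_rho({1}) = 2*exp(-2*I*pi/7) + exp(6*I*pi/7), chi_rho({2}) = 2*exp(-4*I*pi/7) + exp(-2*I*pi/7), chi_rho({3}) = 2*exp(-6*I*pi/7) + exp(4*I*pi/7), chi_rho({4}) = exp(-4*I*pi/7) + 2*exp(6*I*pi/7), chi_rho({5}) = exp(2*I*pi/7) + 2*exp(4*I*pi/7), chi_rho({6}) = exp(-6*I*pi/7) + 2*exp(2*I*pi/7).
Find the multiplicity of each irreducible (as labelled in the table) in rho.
Multiplicities: chi_0: 0, chi_1: 0, chi_2: 0, chi_3: 1, chi_4: 0, chi_5: 0, chi_6: 2.

Working: Use <chi_rho, chi> = (1/|G|) sum_C |C| * chi_rho(C) * conj(chi(C)) with |G| = 7 for each irreducible chi in the table:
  <chi_rho, chi_0> = (1/7)[1*(3)*conj(1) + 1*(2*exp(-2*I*pi/7) + exp(6*I*pi/7))*conj(1) + 1*(2*exp(-4*I*pi/7) + exp(-2*I*pi/7))*conj(1) + 1*(2*exp(-6*I*pi/7) + exp(4*I*pi/7))*conj(1) + 1*(exp(-4*I*pi/7) + 2*exp(6*I*pi/7))*conj(1) + 1*(exp(2*I*pi/7) + 2*exp(4*I*pi/7))*conj(1) + 1*(exp(-6*I*pi/7) + 2*exp(2*I*pi/7))*conj(1)]
      = (1/7)[(3) + (2*exp(-2*I*pi/7) + exp(6*I*pi/7)) + (2*exp(-4*I*pi/7) + exp(-2*I*pi/7)) + (2*exp(-6*I*pi/7) + exp(4*I*pi/7)) + (exp(-4*I*pi/7) + 2*exp(6*I*pi/7)) + (exp(2*I*pi/7) + 2*exp(4*I*pi/7)) + (exp(-6*I*pi/7) + 2*exp(2*I*pi/7))] = 0/7 = 0
  <chi_rho, chi_1> = (1/7)[1*(3)*conj(1) + 1*(2*exp(-2*I*pi/7) + exp(6*I*pi/7))*conj(exp(2*I*pi/7)) + 1*(2*exp(-4*I*pi/7) + exp(-2*I*pi/7))*conj(exp(4*I*pi/7)) + 1*(2*exp(-6*I*pi/7) + exp(4*I*pi/7))*conj(exp(6*I*pi/7)) + 1*(exp(-4*I*pi/7) + 2*exp(6*I*pi/7))*conj(exp(-6*I*pi/7)) + 1*(exp(2*I*pi/7) + 2*exp(4*I*pi/7))*conj(exp(-4*I*pi/7)) + 1*(exp(-6*I*pi/7) + 2*exp(2*I*pi/7))*conj(exp(-2*I*pi/7))]
      = (1/7)[(3) + (2*exp(-4*I*pi/7) + exp(4*I*pi/7)) + (exp(-6*I*pi/7) + 2*exp(6*I*pi/7)) + (exp(-2*I*pi/7) + 2*exp(2*I*pi/7)) + (2*exp(-2*I*pi/7) + exp(2*I*pi/7)) + (2*exp(-6*I*pi/7) + exp(6*I*pi/7)) + (exp(-4*I*pi/7) + 2*exp(4*I*pi/7))] = 0/7 = 0
  <chi_rho, chi_2> = (1/7)[1*(3)*conj(1) + 1*(2*exp(-2*I*pi/7) + exp(6*I*pi/7))*conj(exp(4*I*pi/7)) + 1*(2*exp(-4*I*pi/7) + exp(-2*I*pi/7))*conj(exp(-6*I*pi/7)) + 1*(2*exp(-6*I*pi/7) + exp(4*I*pi/7))*conj(exp(-2*I*pi/7)) + 1*(exp(-4*I*pi/7) + 2*exp(6*I*pi/7))*conj(exp(2*I*pi/7)) + 1*(exp(2*I*pi/7) + 2*exp(4*I*pi/7))*conj(exp(6*I*pi/7)) + 1*(exp(-6*I*pi/7) + 2*exp(2*I*pi/7))*conj(exp(-4*I*pi/7))]
      = (1/7)[(3) + (2*exp(-6*I*pi/7) + exp(2*I*pi/7)) + (exp(4*I*pi/7) + 2*exp(2*I*pi/7)) + (2*exp(-4*I*pi/7) + exp(6*I*pi/7)) + (exp(-6*I*pi/7) + 2*exp(4*I*pi/7)) + (2*exp(-2*I*pi/7) + exp(-4*I*pi/7)) + (exp(-2*I*pi/7) + 2*exp(6*I*pi/7))] = 0/7 = 0
  <chi_rho, chi_3> = (1/7)[1*(3)*conj(1) + 1*(2*exp(-2*I*pi/7) + exp(6*I*pi/7))*conj(exp(6*I*pi/7)) + 1*(2*exp(-4*I*pi/7) + exp(-2*I*pi/7))*conj(exp(-2*I*pi/7)) + 1*(2*exp(-6*I*pi/7) + exp(4*I*pi/7))*conj(exp(4*I*pi/7)) + 1*(exp(-4*I*pi/7) + 2*exp(6*I*pi/7))*conj(exp(-4*I*pi/7)) + 1*(exp(2*I*pi/7) + 2*exp(4*I*pi/7))*conj(exp(2*I*pi/7)) + 1*(exp(-6*I*pi/7) + 2*exp(2*I*pi/7))*conj(exp(-6*I*pi/7))]
      = (1/7)[(3) + (1 + 2*exp(6*I*pi/7)) + (1 + 2*exp(-2*I*pi/7)) + (1 + 2*exp(4*I*pi/7)) + (1 + 2*exp(-4*I*pi/7)) + (1 + 2*exp(2*I*pi/7)) + (1 + 2*exp(-6*I*pi/7))] = 7/7 = 1
  <chi_rho, chi_4> = (1/7)[1*(3)*conj(1) + 1*(2*exp(-2*I*pi/7) + exp(6*I*pi/7))*conj(exp(-6*I*pi/7)) + 1*(2*exp(-4*I*pi/7) + exp(-2*I*pi/7))*conj(exp(2*I*pi/7)) + 1*(2*exp(-6*I*pi/7) + exp(4*I*pi/7))*conj(exp(-4*I*pi/7)) + 1*(exp(-4*I*pi/7) + 2*exp(6*I*pi/7))*conj(exp(4*I*pi/7)) + 1*(exp(2*I*pi/7) + 2*exp(4*I*pi/7))*conj(exp(-2*I*pi/7)) + 1*(exp(-6*I*pi/7) + 2*exp(2*I*pi/7))*conj(exp(6*I*pi/7))]
      = (1/7)[(3) + (exp(-2*I*pi/7) + 2*exp(4*I*pi/7)) + (exp(-4*I*pi/7) + 2*exp(-6*I*pi/7)) + (2*exp(-2*I*pi/7) + exp(-6*I*pi/7)) + (exp(6*I*pi/7) + 2*exp(2*I*pi/7)) + (2*exp(6*I*pi/7) + exp(4*I*pi/7)) + (2*exp(-4*I*pi/7) + exp(2*I*pi/7))] = 0/7 = 0
  <chi_rho, chi_5> = (1/7)[1*(3)*conj(1) + 1*(2*exp(-2*I*pi/7) + exp(6*I*pi/7))*conj(exp(-4*I*pi/7)) + 1*(2*exp(-4*I*pi/7) + exp(-2*I*pi/7))*conj(exp(6*I*pi/7)) + 1*(2*exp(-6*I*pi/7) + exp(4*I*pi/7))*conj(exp(2*I*pi/7)) + 1*(exp(-4*I*pi/7) + 2*exp(6*I*pi/7))*conj(exp(-2*I*pi/7)) + 1*(exp(2*I*pi/7) + 2*exp(4*I*pi/7))*conj(exp(-6*I*pi/7)) + 1*(exp(-6*I*pi/7) + 2*exp(2*I*pi/7))*conj(exp(4*I*pi/7))]
      = (1/7)[(3) + (exp(-4*I*pi/7) + 2*exp(2*I*pi/7)) + (exp(6*I*pi/7) + 2*exp(4*I*pi/7)) + (exp(2*I*pi/7) + 2*exp(6*I*pi/7)) + (2*exp(-6*I*pi/7) + exp(-2*I*pi/7)) + (2*exp(-4*I*pi/7) + exp(-6*I*pi/7)) + (2*exp(-2*I*pi/7) + exp(4*I*pi/7))] = 0/7 = 0
  <chi_rho, chi_6> = (1/7)[1*(3)*conj(1) + 1*(2*exp(-2*I*pi/7) + exp(6*I*pi/7))*conj(exp(-2*I*pi/7)) + 1*(2*exp(-4*I*pi/7) + exp(-2*I*pi/7))*conj(exp(-4*I*pi/7)) + 1*(2*exp(-6*I*pi/7) + exp(4*I*pi/7))*conj(exp(-6*I*pi/7)) + 1*(exp(-4*I*pi/7) + 2*exp(6*I*pi/7))*conj(exp(6*I*pi/7)) + 1*(exp(2*I*pi/7) + 2*exp(4*I*pi/7))*conj(exp(4*I*pi/7)) + 1*(exp(-6*I*pi/7) + 2*exp(2*I*pi/7))*conj(exp(2*I*pi/7))]
      = (1/7)[(3) + (2 + exp(-6*I*pi/7)) + (2 + exp(2*I*pi/7)) + (2 + exp(-4*I*pi/7)) + (2 + exp(4*I*pi/7)) + (2 + exp(-2*I*pi/7)) + (2 + exp(6*I*pi/7))] = 14/7 = 2
(Exp terms are combined using exp(i*s)*conj(exp(i*t)) = exp(i*(s-t)), and sums of them are collapsed using the identity that for every m > 1 the m distinct m-th roots of unity sum to 0, e.g. 1 + exp(2*I*pi/3) + exp(-2*I*pi/3) = 0.)
Dimension check: dim(rho) = sum (mult * dim) = 0*1 + 0*1 + 0*1 + 1*1 + 0*1 + 0*1 + 2*1 = 3 = chi_rho(e) = 3.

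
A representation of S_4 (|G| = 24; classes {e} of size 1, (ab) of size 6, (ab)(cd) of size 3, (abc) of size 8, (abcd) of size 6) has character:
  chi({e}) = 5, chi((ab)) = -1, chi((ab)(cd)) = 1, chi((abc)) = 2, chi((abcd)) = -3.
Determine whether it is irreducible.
Not irreducible (reducible): <chi, chi> = 5 > 1.

Derivation: <chi, chi> = (1/|G|) sum_C |C| * |chi(C)|^2 = (1/24)[1*|5|^2 + 6*|-1|^2 + 3*|1|^2 + 8*|2|^2 + 6*|-3|^2]
  = (1/24)[(25) + (6) + (3) + (32) + (54)] = 120/24 = 5.
A character is irreducible iff <chi, chi> = 1, so this representation is reducible.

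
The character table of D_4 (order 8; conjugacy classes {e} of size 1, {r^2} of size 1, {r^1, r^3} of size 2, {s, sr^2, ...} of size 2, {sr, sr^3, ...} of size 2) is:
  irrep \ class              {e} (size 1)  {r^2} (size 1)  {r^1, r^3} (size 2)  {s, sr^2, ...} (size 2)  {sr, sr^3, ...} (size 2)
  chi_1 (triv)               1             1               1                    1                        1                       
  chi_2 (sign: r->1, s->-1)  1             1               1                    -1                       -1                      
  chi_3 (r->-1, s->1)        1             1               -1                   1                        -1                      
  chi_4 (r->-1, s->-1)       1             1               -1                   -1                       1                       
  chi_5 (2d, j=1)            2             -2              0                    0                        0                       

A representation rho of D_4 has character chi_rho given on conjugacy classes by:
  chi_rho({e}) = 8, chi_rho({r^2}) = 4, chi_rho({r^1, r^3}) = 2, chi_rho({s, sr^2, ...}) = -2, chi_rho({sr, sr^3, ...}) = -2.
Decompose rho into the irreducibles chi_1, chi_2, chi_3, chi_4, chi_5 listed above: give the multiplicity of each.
Multiplicities: chi_1: 1, chi_2: 3, chi_3: 1, chi_4: 1, chi_5: 1.

Argument: Use <chi_rho, chi> = (1/|G|) sum_C |C| * chi_rho(C) * conj(chi(C)) with |G| = 8 for each irreducible chi in the table:
  <chi_rho, chi_1> = (1/8)[1*(8)*conj(1) + 1*(4)*conj(1) + 2*(2)*conj(1) + 2*(-2)*conj(1) + 2*(-2)*conj(1)]
      = (1/8)[(8) + (4) + (4) + (-4) + (-4)] = 8/8 = 1
  <chi_rho, chi_2> = (1/8)[1*(8)*conj(1) + 1*(4)*conj(1) + 2*(2)*conj(1) + 2*(-2)*conj(-1) + 2*(-2)*conj(-1)]
      = (1/8)[(8) + (4) + (4) + (4) + (4)] = 24/8 = 3
  <chi_rho, chi_3> = (1/8)[1*(8)*conj(1) + 1*(4)*conj(1) + 2*(2)*conj(-1) + 2*(-2)*conj(1) + 2*(-2)*conj(-1)]
      = (1/8)[(8) + (4) + (-4) + (-4) + (4)] = 8/8 = 1
  <chi_rho, chi_4> = (1/8)[1*(8)*conj(1) + 1*(4)*conj(1) + 2*(2)*conj(-1) + 2*(-2)*conj(-1) + 2*(-2)*conj(1)]
      = (1/8)[(8) + (4) + (-4) + (4) + (-4)] = 8/8 = 1
  <chi_rho, chi_5> = (1/8)[1*(8)*conj(2) + 1*(4)*conj(-2) + 2*(2)*conj(0) + 2*(-2)*conj(0) + 2*(-2)*conj(0)]
      = (1/8)[(16) + (-8) + (0) + (0) + (0)] = 8/8 = 1
Dimension check: dim(rho) = sum (mult * dim) = 1*1 + 3*1 + 1*1 + 1*1 + 1*2 = 8 = chi_rho(e) = 8.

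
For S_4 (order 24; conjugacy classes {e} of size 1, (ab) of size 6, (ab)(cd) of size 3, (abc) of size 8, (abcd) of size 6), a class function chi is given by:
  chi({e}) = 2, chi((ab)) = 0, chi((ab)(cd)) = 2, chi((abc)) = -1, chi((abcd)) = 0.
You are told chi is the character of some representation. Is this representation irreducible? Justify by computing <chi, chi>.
Irreducible: <chi, chi> = 1.

Derivation: <chi, chi> = (1/|G|) sum_C |C| * |chi(C)|^2 = (1/24)[1*|2|^2 + 6*|0|^2 + 3*|2|^2 + 8*|-1|^2 + 6*|0|^2]
  = (1/24)[(4) + (0) + (12) + (8) + (0)] = 24/24 = 1.
A character is irreducible iff <chi, chi> = 1, so this representation is irreducible.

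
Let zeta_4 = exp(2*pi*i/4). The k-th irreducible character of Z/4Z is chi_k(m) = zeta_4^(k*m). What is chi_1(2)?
chi_1(2) = zeta_4^2 = -1

Working: chi_1(2) = zeta_4^(1*2) = zeta_4^2. Since zeta_4^4 = 1, this equals zeta_4^2 = exp(2*pi*i*2/4) = -1.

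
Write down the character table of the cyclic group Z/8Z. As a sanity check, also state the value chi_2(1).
Character table of Z/8Z (irreps indexed chi_0,...,chi_7 with chi_k(m) = zeta_8^(k*m), zeta_8 = exp(2*pi*i/8)):
  irrep \ class  {0} (size 1)  {1} (size 1)    {2} (size 1)  {3} (size 1)    {4} (size 1)  {5} (size 1)    {6} (size 1)  {7} (size 1)  
  chi_0          1             1               1             1               1             1               1             1             
  chi_1          1             exp(I*pi/4)     I             exp(3*I*pi/4)   -1            exp(-3*I*pi/4)  -I            exp(-I*pi/4)  
  chi_2          1             I               -1            -I              1             I               -1            -I            
  chi_3          1             exp(3*I*pi/4)   -I            exp(I*pi/4)     -1            exp(-I*pi/4)    I             exp(-3*I*pi/4)
  chi_4          1             -1              1             -1              1             -1              1             -1            
  chi_5          1             exp(-3*I*pi/4)  I             exp(-I*pi/4)    -1            exp(I*pi/4)     -I            exp(3*I*pi/4) 
  chi_6          1             -I              -1            I               1             -I              -1            I             
  chi_7          1             exp(-I*pi/4)    -I            exp(-3*I*pi/4)  -1            exp(3*I*pi/4)   I             exp(I*pi/4)   

Spot check: chi_2(1) = zeta_8^(2*1) = zeta_8^2 = I.

Details: Z/8Z is abelian, so all 8 irreducible complex representations are 1-dimensional. They are given by chi_k(m) = zeta_8^(k*m) for k = 0,...,7. Row orthogonality: sum_m chi_k(m) conj(chi_l(m)) = 8 * [k = l].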